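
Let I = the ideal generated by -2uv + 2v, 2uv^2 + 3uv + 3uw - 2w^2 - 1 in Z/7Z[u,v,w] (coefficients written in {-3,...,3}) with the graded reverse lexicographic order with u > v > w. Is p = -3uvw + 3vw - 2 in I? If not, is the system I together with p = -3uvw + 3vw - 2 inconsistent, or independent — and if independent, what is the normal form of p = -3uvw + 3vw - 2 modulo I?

First compute the reduced Gröbner basis of I by Buchberger's algorithm.
f_1 = -2uv + 2v, LT = uv.
f_2 = 2uv^2 + 3uv + 3uw - 2w^2 - 1, LT = uv^2.

S(f_1,f_2): lcm = uv^2. S = 2uv - v^2 + 2uw + w^2 - 3.
  reduce S modulo (f_1, f_2):
  remainder -v^2 + 2uw + w^2 + 2v - 3 ≠ 0; add h_3 = -v^2 + 2uw + w^2 + 2v - 3 to the basis.

S(f_1,h_3): lcm = uv^2. S = 2u^2w + uw^2 + 2uv - v^2 - 3u.
  reduce S modulo (f_1, f_2, h_3):
  remainder 2u^2w + uw^2 - 2uw - w^2 - 3u + 3 ≠ 0; add h_4 = 2u^2w + uw^2 - 2uw - w^2 - 3u + 3 to the basis.

The other S-polynomials (S(f_2,h_3), S(f_1,h_4), S(f_2,h_4), S(h_3,h_4)) all reduce to 0 modulo the current basis, so we have a Gröbner basis.
Inter-reduce: drop elements whose leading term is divisible by another's, tail-reduce, and make monic.
Reduced Gröbner basis: {u^2w - 3uw^2 - uw + 3w^2 + 2u - 2, uv - v, v^2 - 2uw - w^2 - 2v + 3}.
Label its elements g_1 = u^2w - 3uw^2 - uw + 3w^2 + 2u - 2, g_2 = uv - v, g_3 = v^2 - 2uw - w^2 - 2v + 3.

Reduce p = -3uvw + 3vw - 2 modulo G:
  leading term uvw: subtract (-3w)·g_2 from -3uvw + 3vw - 2 → -2
  leading term 1: no divisor's leading term divides it; move -2 to the remainder.
  normal form = -2.
The normal form is nonzero, so p ∉ I. Since p minus its normal form lies in I, I + (p) = I + (r) where r = -2; decide whether this ideal is the whole ring.
Here r = -2 is a nonzero constant, hence a unit: 1 ∈ I + (p), the Gröbner basis of I + (p) is {1}, and the enlarged system has no common solution — adjoining p is inconsistent.

Adjoining -3uvw + 3vw - 2 makes the ideal the whole ring: the system is inconsistent.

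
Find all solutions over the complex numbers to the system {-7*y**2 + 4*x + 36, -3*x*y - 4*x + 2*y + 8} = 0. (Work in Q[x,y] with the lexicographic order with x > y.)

{(-2, -2), (-sqrt(1897)/18 - 23/18, 1/3 - sqrt(1897)/21), (-23/18 + sqrt(1897)/18, 1/3 + sqrt(1897)/21)}

Compute a lex Gröbner basis by Buchberger's algorithm.
f_1 = 4*x - 7*y**2 + 36, LT = x.
f_2 = -3*x*y - 4*x + 2*y + 8, LT = x*y.

S(f_1,f_2): lcm = x*y. S = -4/3*x - 7/4*y**3 + 29/3*y + 8/3.
  leading term x: subtract (-1/3)·f_1 from -4/3*x - 7/4*y**3 + 29/3*y + 8/3 → -7/4*y**3 - 7/3*y**2 + 29/3*y + 44/3
  leading term y**3: no divisor's leading term divides it; move -7/4*y**3 to the remainder.
  leading term y**2: no divisor's leading term divides it; move -7/3*y**2 to the remainder.
  leading term y: no divisor's leading term divides it; move 29/3*y to the remainder.
  leading term 1: no divisor's leading term divides it; move 44/3 to the remainder.
  remainder -7/4*y**3 - 7/3*y**2 + 29/3*y + 44/3 ≠ 0; add h_3 = -7/4*y**3 - 7/3*y**2 + 29/3*y + 44/3 to the basis.

The other S-polynomials (S(f_1,h_3), S(f_2,h_3)) all reduce to 0 modulo the current basis, so we have a Gröbner basis.
Inter-reduce: drop elements whose leading term is divisible by another's, tail-reduce, and make monic.
Reduced Gröbner basis: {x - 7/4*y**2 + 9, y**3 + 4/3*y**2 - 116/21*y - 176/21}.

Elimination: the polynomial y**3 + 4/3*y**2 - 116/21*y - 176/21 lies in the elimination ideal for y, so y ∈ {-2, 1/3 - sqrt(1897)/21, 1/3 + sqrt(1897)/21}. For each such y, the remaining basis elements (now univariate) give the rest of the solution.
  y = -2: the earlier basis element becomes x + 2 = 0, giving x = -2 — point (-2, -2).
  y = 1/3 - sqrt(1897)/21: the earlier basis element becomes x + 23/18 + sqrt(1897)/18 = 0, giving x = -sqrt(1897)/18 - 23/18 — point (-sqrt(1897)/18 - 23/18, 1/3 - sqrt(1897)/21).
  y = 1/3 + sqrt(1897)/21: the earlier basis element becomes x - sqrt(1897)/18 + 23/18 = 0, giving x = -23/18 + sqrt(1897)/18 — point (-23/18 + sqrt(1897)/18, 1/3 + sqrt(1897)/21).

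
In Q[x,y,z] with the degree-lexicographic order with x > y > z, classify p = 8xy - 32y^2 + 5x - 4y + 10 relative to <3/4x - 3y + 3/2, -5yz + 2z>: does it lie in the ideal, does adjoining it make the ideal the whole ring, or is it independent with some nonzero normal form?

First compute the reduced Gröbner basis of I by Buchberger's algorithm.
f_1 = 3/4x - 3y + 3/2, LT = x.
f_2 = -5yz + 2z, LT = yz.

The S-polynomials (S(f_1,f_2)) all reduce to 0 modulo the current basis, so we have a Gröbner basis.
Inter-reduce: drop elements whose leading term is divisible by another's, tail-reduce, and make monic.
Reduced Gröbner basis: {yz - 2/5z, x - 4y + 2}.
Label its elements g_1 = yz - 2/5z, g_2 = x - 4y + 2.

Reduce p = 8xy - 32y^2 + 5x - 4y + 10 modulo G:
  leading term xy: subtract (8y)·g_2 from 8xy - 32y^2 + 5x - 4y + 10 → 5x - 20y + 10
  leading term x: subtract (5)·g_2 from 5x - 20y + 10 → 0
  normal form = 0.
Since the normal form is 0, p ∈ I.

8xy - 32y^2 + 5x - 4y + 10 lies in I (it reduces to 0).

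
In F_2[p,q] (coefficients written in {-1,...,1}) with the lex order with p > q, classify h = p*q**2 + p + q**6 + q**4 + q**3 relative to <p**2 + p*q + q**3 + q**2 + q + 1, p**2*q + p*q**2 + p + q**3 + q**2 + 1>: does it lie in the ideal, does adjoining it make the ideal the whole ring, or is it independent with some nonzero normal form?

Adjoining p*q**2 + p + q**6 + q**4 + q**3 makes the ideal the whole ring: the system is inconsistent.

First compute the reduced Gröbner basis of I by Buchberger's algorithm.
f_1 = p**2 + p*q + q**3 + q**2 + q + 1, LT = p**2.
f_2 = p**2*q + p*q**2 + p + q**3 + q**2 + 1, LT = p**2*q.

S(f_1,f_2): lcm = p**2*q. S = p + q**4 + q + 1.
  leading term p: no divisor's leading term divides it; move p to the remainder.
  leading term q**4: no divisor's leading term divides it; move q**4 to the remainder.
  leading term q: no divisor's leading term divides it; move q to the remainder.
  leading term 1: no divisor's leading term divides it; move 1 to the remainder.
  remainder p + q**4 + q + 1 ≠ 0; add k_3 = p + q**4 + q + 1 to the basis.

S(f_1,k_3): lcm = p**2. S = p*q**4 + p + q**3 + q**2 + q + 1.
  leading term p*q**4: subtract (q**4)·k_3 from p*q**4 + p + q**3 + q**2 + q + 1 → p + q**8 + q**5 + q**4 + q**3 + q**2 + q + 1
  leading term p: subtract (1)·k_3 from p + q**8 + q**5 + q**4 + q**3 + q**2 + q + 1 → q**8 + q**5 + q**3 + q**2
  leading term q**8: no divisor's leading term divides it; move q**8 to the remainder.
  leading term q**5: no divisor's leading term divides it; move q**5 to the remainder.
  leading term q**3: no divisor's leading term divides it; move q**3 to the remainder.
  leading term q**2: no divisor's leading term divides it; move q**2 to the remainder.
  remainder q**8 + q**5 + q**3 + q**2 ≠ 0; add k_4 = q**8 + q**5 + q**3 + q**2 to the basis.

S(f_2,k_3): lcm = p**2*q. S = p*q**5 + p*q + p + q**3 + q**2 + 1.
  leading term p*q**5: subtract (q**5)·k_3 from p*q**5 + p*q + p + q**3 + q**2 + 1 → p*q + p + q**9 + q**6 + q**5 + q**3 + q**2 + 1
  leading term p*q: subtract (q)·k_3 from p*q + p + q**9 + q**6 + q**5 + q**3 + q**2 + 1 → p + q**9 + q**6 + q**3 + q + 1
  leading term p: subtract (1)·k_3 from p + q**9 + q**6 + q**3 + q + 1 → q**9 + q**6 + q**4 + q**3
  leading term q**9: subtract (q)·k_4 from q**9 + q**6 + q**4 + q**3 → 0
  remainder 0.

S(f_1,k_4): leading monomials are coprime, so the S-polynomial reduces to 0 (Buchberger's first criterion).
S(f_2,k_4): lcm = p**2*q**8. S = p**2*q**5 + p**2*q**3 + p**2*q**2 + p*q**9 + p*q**7 + q**10 + q**9 + q**7.
  leading term p**2*q**5: subtract (q**5)·f_1 from p**2*q**5 + p**2*q**3 + p**2*q**2 + p*q**9 + p*q**7 + q**10 + q**9 + q**7 → p**2*q**3 + p**2*q**2 + p*q**9 + p*q**7 + p*q**6 + q**10 + q**9 + q**8 + q**6 + q**5
  leading term p**2*q**3: subtract (q**3)·f_1 from p**2*q**3 + p**2*q**2 + p*q**9 + p*q**7 + p*q**6 + q**10 + q**9 + q**8 + q**6 + q**5 → p**2*q**2 + p*q**9 + p*q**7 + p*q**6 + p*q**4 + q**10 + q**9 + q**8 + q**4 + q**3
  leading term p**2*q**2: subtract (q**2)·f_1 from p**2*q**2 + p*q**9 + p*q**7 + p*q**6 + p*q**4 + q**10 + q**9 + q**8 + q**4 + q**3 → p*q**9 + p*q**7 + p*q**6 + p*q**4 + p*q**3 + q**10 + q**9 + q**8 + q**5 + q**2
  leading term p*q**9: subtract (q**9)·k_3 from p*q**9 + p*q**7 + p*q**6 + p*q**4 + p*q**3 + q**10 + q**9 + q**8 + q**5 + q**2 → p*q**7 + p*q**6 + p*q**4 + p*q**3 + q**13 + q**8 + q**5 + q**2
  leading term p*q**7: subtract (q**7)·k_3 from p*q**7 + p*q**6 + p*q**4 + p*q**3 + q**13 + q**8 + q**5 + q**2 → p*q**6 + p*q**4 + p*q**3 + q**13 + q**11 + q**7 + q**5 + q**2
  leading term p*q**6: subtract (q**6)·k_3 from p*q**6 + p*q**4 + p*q**3 + q**13 + q**11 + q**7 + q**5 + q**2 → p*q**4 + p*q**3 + q**13 + q**11 + q**10 + q**6 + q**5 + q**2
  leading term p*q**4: subtract (q**4)·k_3 from p*q**4 + p*q**3 + q**13 + q**11 + q**10 + q**6 + q**5 + q**2 → p*q**3 + q**13 + q**11 + q**10 + q**8 + q**6 + q**4 + q**2
  leading term p*q**3: subtract (q**3)·k_3 from p*q**3 + q**13 + q**11 + q**10 + q**8 + q**6 + q**4 + q**2 → q**13 + q**11 + q**10 + q**8 + q**7 + q**6 + q**3 + q**2
  leading term q**13: subtract (q**5)·k_4 from q**13 + q**11 + q**10 + q**8 + q**7 + q**6 + q**3 + q**2 → q**11 + q**6 + q**3 + q**2
  leading term q**11: subtract (q**3)·k_4 from q**11 + q**6 + q**3 + q**2 → q**8 + q**5 + q**3 + q**2
  leading term q**8: subtract (1)·k_4 from q**8 + q**5 + q**3 + q**2 → 0
  remainder 0.

S(k_3,k_4): leading monomials are coprime, so the S-polynomial reduces to 0 (Buchberger's first criterion).
Every S-polynomial of the final basis reduces to 0, so we have a Gröbner basis.
Inter-reduce: drop elements whose leading term is divisible by another's, tail-reduce, and make monic.
Reduced Gröbner basis: {p + q**4 + q + 1, q**8 + q**5 + q**3 + q**2}.
Label its elements g_1 = p + q**4 + q + 1, g_2 = q**8 + q**5 + q**3 + q**2.

Reduce h = p*q**2 + p + q**6 + q**4 + q**3 modulo G:
  leading term p*q**2: subtract (q**2)·g_1 from p*q**2 + p + q**6 + q**4 + q**3 → p + q**4 + q**2
  leading term p: subtract (1)·g_1 from p + q**4 + q**2 → q**2 + q + 1
  leading term q**2: no divisor's leading term divides it; move q**2 to the remainder.
  leading term q: no divisor's leading term divides it; move q to the remainder.
  leading term 1: no divisor's leading term divides it; move 1 to the remainder.
  normal form = q**2 + q + 1.
The normal form is nonzero, so h ∉ I. Since h minus its normal form lies in I, I + (h) = I + (r) where r = q**2 + q + 1; decide whether this ideal is the whole ring.
Run Buchberger on G together with r (pairs among the g_i already reduce to 0 since G is a Gröbner basis):
g_1 = p + q**4 + q + 1, LT = p.
g_2 = q**8 + q**5 + q**3 + q**2, LT = q**8.
r = q**2 + q + 1, LT = q**2.

S(g_1,g_2): leading monomials are coprime, so the S-polynomial reduces to 0 (Buchberger's first criterion).
S(g_1,r): leading monomials are coprime, so the S-polynomial reduces to 0 (Buchberger's first criterion).
S(g_2,r): lcm = q**8. S = q**7 + q**6 + q**5 + q**3 + q**2.
  leading term q**7: subtract (q**5)·r from q**7 + q**6 + q**5 + q**3 + q**2 → q**3 + q**2
  leading term q**3: subtract (q)·r from q**3 + q**2 → q
  leading term q: no divisor's leading term divides it; move q to the remainder.
  remainder q ≠ 0; add m_4 = q to the basis.

S(g_1,m_4): leading monomials are coprime, so the S-polynomial reduces to 0 (Buchberger's first criterion).
S(g_2,m_4): lcm = q**8. S = q**5 + q**3 + q**2.
  leading term q**5: subtract (q**3)·r from q**5 + q**3 + q**2 → q**4 + q**2
  leading term q**4: subtract (q**2)·r from q**4 + q**2 → q**3
  leading term q**3: subtract (q)·r from q**3 → q**2 + q
  leading term q**2: subtract (1)·r from q**2 + q → 1
  leading term 1: no divisor's leading term divides it; move 1 to the remainder.
  remainder 1 ≠ 0; add m_5 = 1 to the basis.

S(r,m_4): lcm = q**2. S = q + 1.
  leading term q: subtract (1)·m_4 from q + 1 → 1
  leading term 1: subtract (1)·m_5 from 1 → 0
  remainder 0.

S(g_1,m_5): leading monomials are coprime, so the S-polynomial reduces to 0 (Buchberger's first criterion).
S(g_2,m_5): leading monomials are coprime, so the S-polynomial reduces to 0 (Buchberger's first criterion).
S(r,m_5): leading monomials are coprime, so the S-polynomial reduces to 0 (Buchberger's first criterion).
S(m_4,m_5): leading monomials are coprime, so the S-polynomial reduces to 0 (Buchberger's first criterion).
Every S-polynomial of the final basis reduces to 0, so we have a Gröbner basis.
Inter-reduce: drop elements whose leading term is divisible by another's, tail-reduce, and make monic.
Reduced Gröbner basis: {1}.
The reduced Gröbner basis of I + (h) is {1}: the ideal is the whole ring, so the enlarged system has no common solution — adjoining h is inconsistent.

The remainder on division by a Gröbner basis is unique — it is the normal form.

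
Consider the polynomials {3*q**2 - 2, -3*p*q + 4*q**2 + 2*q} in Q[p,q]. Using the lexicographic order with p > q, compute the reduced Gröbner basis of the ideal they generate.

G = {p - 4/3*q - 2/3, q**2 - 2/3}

f_1 = 3*q**2 - 2, LT = q**2.
f_2 = -3*p*q + 4*q**2 + 2*q, LT = p*q.

S(f_1,f_2): lcm = p*q**2. S = -2/3*p + 4/3*q**3 + 2/3*q**2.
  leading term p: no divisor's leading term divides it; move -2/3*p to the remainder.
  leading term q**3: subtract (4/9*q)·f_1 from 4/3*q**3 + 2/3*q**2 → 2/3*q**2 + 8/9*q
  leading term q**2: subtract (2/9)·f_1 from 2/3*q**2 + 8/9*q → 8/9*q + 4/9
  leading term q: no divisor's leading term divides it; move 8/9*q to the remainder.
  leading term 1: no divisor's leading term divides it; move 4/9 to the remainder.
  remainder -2/3*p + 8/9*q + 4/9 ≠ 0; add g_3 = -2/3*p + 8/9*q + 4/9 to the basis.

The other S-polynomials (S(f_1,g_3), S(f_2,g_3)) all reduce to 0 modulo the current basis, so we have a Gröbner basis.
Inter-reduce: drop elements whose leading term is divisible by another's, tail-reduce, and make monic.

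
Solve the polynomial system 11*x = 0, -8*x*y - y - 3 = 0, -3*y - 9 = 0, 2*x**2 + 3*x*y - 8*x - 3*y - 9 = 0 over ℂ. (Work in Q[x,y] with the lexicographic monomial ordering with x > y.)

{(0, -3)}

Compute a lex Gröbner basis by Buchberger's algorithm.
f_1 = 11*x, LT = x.
f_2 = -8*x*y - y - 3, LT = x*y.
f_3 = -3*y - 9, LT = y.
f_4 = 2*x**2 + 3*x*y - 8*x - 3*y - 9, LT = x**2.

S(f_1,f_2): lcm = x*y. S = -1/8*y - 3/8.
  leading term y: subtract (1/24)·f_3 from -1/8*y - 3/8 → 0
  remainder 0.

S(f_1,f_3): leading monomials are coprime, so the S-polynomial reduces to 0 (Buchberger's first criterion).
S(f_1,f_4): lcm = x**2. S = -3/2*x*y + 4*x + 3/2*y + 9/2.
  leading term x*y: subtract (-3/22*y)·f_1 from -3/2*x*y + 4*x + 3/2*y + 9/2 → 4*x + 3/2*y + 9/2
  leading term x: subtract (4/11)·f_1 from 4*x + 3/2*y + 9/2 → 3/2*y + 9/2
  leading term y: subtract (-1/2)·f_3 from 3/2*y + 9/2 → 0
  remainder 0.

S(f_2,f_3): lcm = x*y. S = -3*x + 1/8*y + 3/8.
  leading term x: subtract (-3/11)·f_1 from -3*x + 1/8*y + 3/8 → 1/8*y + 3/8
  leading term y: subtract (-1/24)·f_3 from 1/8*y + 3/8 → 0
  remainder 0.

S(f_2,f_4): lcm = x**2*y. S = -3/2*x*y**2 + 33/8*x*y + 3/8*x + 3/2*y**2 + 9/2*y.
  leading term x*y**2: subtract (-3/22*y**2)·f_1 from -3/2*x*y**2 + 33/8*x*y + 3/8*x + 3/2*y**2 + 9/2*y → 33/8*x*y + 3/8*x + 3/2*y**2 + 9/2*y
  leading term x*y: subtract (3/8*y)·f_1 from 33/8*x*y + 3/8*x + 3/2*y**2 + 9/2*y → 3/8*x + 3/2*y**2 + 9/2*y
  leading term x: subtract (3/88)·f_1 from 3/8*x + 3/2*y**2 + 9/2*y → 3/2*y**2 + 9/2*y
  leading term y**2: subtract (-1/2*y)·f_3 from 3/2*y**2 + 9/2*y → 0
  remainder 0.

S(f_3,f_4): leading monomials are coprime, so the S-polynomial reduces to 0 (Buchberger's first criterion).
Every S-polynomial of the final basis reduces to 0, so we have a Gröbner basis.
Inter-reduce: drop elements whose leading term is divisible by another's, tail-reduce, and make monic.
Reduced Gröbner basis: {x, y + 3}.

A lex Gröbner basis eliminates variables successively. Here y + 3 depends only on y, with roots {-3}; lifting each root through the earlier basis elements recovers the full solutions.
  y = -3: the earlier basis element becomes x = 0, giving x = 0 — point (0, -3).
Each listed point satisfies every original equation (direct substitution).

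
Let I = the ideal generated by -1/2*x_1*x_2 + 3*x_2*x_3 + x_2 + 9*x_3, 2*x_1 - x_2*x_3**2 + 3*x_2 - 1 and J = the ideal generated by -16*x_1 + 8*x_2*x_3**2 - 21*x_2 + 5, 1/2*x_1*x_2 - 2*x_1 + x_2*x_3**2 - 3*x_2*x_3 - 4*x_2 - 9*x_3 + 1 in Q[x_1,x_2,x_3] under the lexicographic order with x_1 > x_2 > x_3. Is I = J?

Equality of ideals is decidable: compute both reduced Gröbner bases (unique for the ordering) and check whether they agree.
Buchberger on the first generating set:
f_1 = -1/2*x_1*x_2 + 3*x_2*x_3 + x_2 + 9*x_3, LT = x_1*x_2.
f_2 = 2*x_1 - x_2*x_3**2 + 3*x_2 - 1, LT = x_1.

S(f_1,f_2): lcm = x_1*x_2. S = 1/2*x_2**2*x_3**2 - 3/2*x_2**2 - 6*x_2*x_3 - 3/2*x_2 - 18*x_3.
  reduce S modulo (f_1, f_2):
  remainder 1/2*x_2**2*x_3**2 - 3/2*x_2**2 - 6*x_2*x_3 - 3/2*x_2 - 18*x_3 ≠ 0; add g_3 = 1/2*x_2**2*x_3**2 - 3/2*x_2**2 - 6*x_2*x_3 - 3/2*x_2 - 18*x_3 to the basis.

The other S-polynomials (S(f_1,g_3), S(f_2,g_3)) all reduce to 0 modulo the current basis, so we have a Gröbner basis.
Inter-reduce: drop elements whose leading term is divisible by another's, tail-reduce, and make monic.
Reduced Gröbner basis: {x_1 - 1/2*x_2*x_3**2 + 3/2*x_2 - 1/2, x_2**2*x_3**2 - 3*x_2**2 - 12*x_2*x_3 - 3*x_2 - 36*x_3}.

Buchberger on the second generating set:
h_1 = -16*x_1 + 8*x_2*x_3**2 - 21*x_2 + 5, LT = x_1.
h_2 = 1/2*x_1*x_2 - 2*x_1 + x_2*x_3**2 - 3*x_2*x_3 - 4*x_2 - 9*x_3 + 1, LT = x_1*x_2.

S(h_1,h_2): lcm = x_1*x_2. S = 4*x_1 - 1/2*x_2**2*x_3**2 + 21/16*x_2**2 - 2*x_2*x_3**2 + 6*x_2*x_3 + 123/16*x_2 + 18*x_3 - 2.
  reduce S modulo (h_1, h_2):
  remainder -1/2*x_2**2*x_3**2 + 21/16*x_2**2 + 6*x_2*x_3 + 39/16*x_2 + 18*x_3 - 3/4 ≠ 0; add k_3 = -1/2*x_2**2*x_3**2 + 21/16*x_2**2 + 6*x_2*x_3 + 39/16*x_2 + 18*x_3 - 3/4 to the basis.

The other S-polynomials (S(h_1,k_3), S(h_2,k_3)) all reduce to 0 modulo the current basis, so we have a Gröbner basis.
Inter-reduce: drop elements whose leading term is divisible by another's, tail-reduce, and make monic.
Reduced Gröbner basis: {x_1 - 1/2*x_2*x_3**2 + 21/16*x_2 - 5/16, x_2**2*x_3**2 - 21/8*x_2**2 - 12*x_2*x_3 - 39/8*x_2 - 36*x_3 + 3/2}.

The bases are distinct; the ideals are different.
The choice of monomial ordering does not affect the verdict — as long as both bases are computed under the same ordering, their equality decides ideal equality.

No, the ideals differ.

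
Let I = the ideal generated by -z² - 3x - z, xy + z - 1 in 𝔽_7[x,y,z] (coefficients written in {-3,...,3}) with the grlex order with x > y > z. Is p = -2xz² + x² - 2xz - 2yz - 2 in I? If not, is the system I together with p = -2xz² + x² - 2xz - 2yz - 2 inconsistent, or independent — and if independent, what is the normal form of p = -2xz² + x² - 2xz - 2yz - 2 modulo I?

-2xz² + x² - 2xz - 2yz - 2 is independent of I; its normal form modulo I is -2yz - 2.

First compute the reduced Gröbner basis of I by Buchberger's algorithm.
f_1 = -z² - 3x - z, LT = z².
f_2 = xy + z - 1, LT = xy.

The S-polynomials (S(f_1,f_2)) all reduce to 0 modulo the current basis, so we have a Gröbner basis.
Inter-reduce: drop elements whose leading term is divisible by another's, tail-reduce, and make monic.
Reduced Gröbner basis: {xy + z - 1, z² + 3x + z}.
Label its elements g_1 = xy + z - 1, g_2 = z² + 3x + z.

Reduce p = -2xz² + x² - 2xz - 2yz - 2 modulo G:
  leading term xz²: subtract (-2x)·g_2 from -2xz² + x² - 2xz - 2yz - 2 → -2yz - 2
  leading term yz: no divisor's leading term divides it; move -2yz to the remainder.
  leading term 1: no divisor's leading term divides it; move -2 to the remainder.
  normal form = -2yz - 2.
The normal form is nonzero, so p ∉ I. Since p minus its normal form lies in I, I + (p) = I + (r) where r = -2yz - 2; decide whether this ideal is the whole ring.
Run Buchberger on G together with r (pairs among the g_i already reduce to 0 since G is a Gröbner basis):
g_1 = xy + z - 1, LT = xy.
g_2 = z² + 3x + z, LT = z².
r = -2yz - 2, LT = yz.

S(g_1,r): lcm = xyz. S = z² - x - z.
  reduce S modulo (g_1, g_2, r):
  remainder 3x - 2z ≠ 0; add m_4 = 3x - 2z to the basis.

S(g_2,r): lcm = yz². S = 3xy + yz - z.
  reduce S modulo (g_1, g_2, r, m_4):
  remainder 3z + 2 ≠ 0; add m_5 = 3z + 2 to the basis.

S(r,m_5): lcm = yz. S = -3y + 1.
  reduce S modulo (g_1, g_2, r, m_4, m_5):
  remainder -3y + 1 ≠ 0; add m_6 = -3y + 1 to the basis.

The other S-polynomials (S(g_1,g_2), S(g_1,m_4), S(g_2,m_4), S(r,m_4), S(g_1,m_5), S(g_2,m_5), S(m_4,m_5), S(g_1,m_6), S(g_2,m_6), S(r,m_6), S(m_4,m_6), S(m_5,m_6)) all reduce to 0 modulo the current basis, so we have a Gröbner basis.
Inter-reduce: drop elements whose leading term is divisible by another's, tail-reduce, and make monic.
Reduced Gröbner basis: {x + 2, y + 2, z + 3}.
The reduced Gröbner basis of I + (p) is {x + 2, y + 2, z + 3} ≠ {1}, a proper ideal, so the enlarged system stays consistent: p is independent of I, with normal form -2yz - 2.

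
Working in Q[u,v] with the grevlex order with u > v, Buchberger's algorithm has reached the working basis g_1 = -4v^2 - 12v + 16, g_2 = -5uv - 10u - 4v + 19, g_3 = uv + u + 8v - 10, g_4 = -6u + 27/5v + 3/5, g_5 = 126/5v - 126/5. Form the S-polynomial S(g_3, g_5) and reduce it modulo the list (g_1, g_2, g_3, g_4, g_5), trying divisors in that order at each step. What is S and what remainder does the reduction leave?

lcm(LM(g_3), LM(g_5)) = uv.
S = (lcm/LT(g_3))·g_3 − (lcm/LT(g_5))·g_5 = 2u + 8v - 10.
Reduce S modulo (g_1, g_2, g_3, g_4, g_5) in that order:
  leading term u: subtract (-1/3)·g_4 from 2u + 8v - 10 → 49/5v - 49/5
  leading term v: subtract (7/18)·g_5 from 49/5v - 49/5 → 0
The remainder is 0, so this S-polynomial contributes no new basis element.

S(g_3, g_5) = 2u + 8v - 10; remainder on division = 0.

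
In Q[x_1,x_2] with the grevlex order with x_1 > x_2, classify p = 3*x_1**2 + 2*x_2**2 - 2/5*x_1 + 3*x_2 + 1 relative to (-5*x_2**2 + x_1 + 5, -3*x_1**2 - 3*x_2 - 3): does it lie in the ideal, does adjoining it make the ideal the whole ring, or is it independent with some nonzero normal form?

3*x_1**2 + 2*x_2**2 - 2/5*x_1 + 3*x_2 + 1 lies in I (it reduces to 0).

First compute the reduced Gröbner basis of I by Buchberger's algorithm.
f_1 = -5*x_2**2 + x_1 + 5, LT = x_2**2.
f_2 = -3*x_1**2 - 3*x_2 - 3, LT = x_1**2.

The S-polynomials (S(f_1,f_2)) all reduce to 0 modulo the current basis, so we have a Gröbner basis.
Inter-reduce: drop elements whose leading term is divisible by another's, tail-reduce, and make monic.
Reduced Gröbner basis: {x_1**2 + x_2 + 1, x_2**2 - 1/5*x_1 - 1}.
Label its elements g_1 = x_1**2 + x_2 + 1, g_2 = x_2**2 - 1/5*x_1 - 1.

Reduce p = 3*x_1**2 + 2*x_2**2 - 2/5*x_1 + 3*x_2 + 1 modulo G:
  leading term x_1**2: subtract (3)·g_1 from 3*x_1**2 + 2*x_2**2 - 2/5*x_1 + 3*x_2 + 1 → 2*x_2**2 - 2/5*x_1 - 2
  leading term x_2**2: subtract (2)·g_2 from 2*x_2**2 - 2/5*x_1 - 2 → 0
  normal form = 0.
Since the normal form is 0, p ∈ I.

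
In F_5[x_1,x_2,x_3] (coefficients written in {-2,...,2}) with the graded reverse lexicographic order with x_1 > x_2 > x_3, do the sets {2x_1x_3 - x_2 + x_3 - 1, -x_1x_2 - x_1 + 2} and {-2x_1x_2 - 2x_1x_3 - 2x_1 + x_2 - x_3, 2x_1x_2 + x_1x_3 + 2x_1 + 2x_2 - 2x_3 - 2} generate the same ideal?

Yes, the ideals are equal.

Equality of ideals is decidable: compute both reduced Gröbner bases (unique for the ordering) and check whether they agree.
Buchberger on the first generating set:
f_1 = 2x_1x_3 - x_2 + x_3 - 1, LT = x_1x_3.
f_2 = -x_1x_2 - x_1 + 2, LT = x_1x_2.

S(f_1,f_2): lcm = x_1x_2x_3. S = 2x_2^2 - x_1x_3 - 2x_2x_3 + 2x_2 + 2x_3.
  reduce S modulo (f_1, f_2):
  remainder 2x_2^2 - 2x_2x_3 - x_2 + 2 ≠ 0; add g_3 = 2x_2^2 - 2x_2x_3 - x_2 + 2 to the basis.

The other S-polynomials (S(f_1,g_3), S(f_2,g_3)) all reduce to 0 modulo the current basis, so we have a Gröbner basis.
Inter-reduce: drop elements whose leading term is divisible by another's, tail-reduce, and make monic.
Reduced Gröbner basis: {x_1x_2 + x_1 - 2, x_2^2 - x_2x_3 + 2x_2 + 1, x_1x_3 + 2x_2 - 2x_3 + 2}.

Buchberger on the second generating set:
h_1 = -2x_1x_2 - 2x_1x_3 - 2x_1 + x_2 - x_3, LT = x_1x_2.
h_2 = 2x_1x_2 + x_1x_3 + 2x_1 + 2x_2 - 2x_3 - 2, LT = x_1x_2.

S(h_1,h_2): lcm = x_1x_2. S = -2x_1x_3 + x_2 - x_3 + 1.
  reduce S modulo (h_1, h_2):
  remainder -2x_1x_3 + x_2 - x_3 + 1 ≠ 0; add k_3 = -2x_1x_3 + x_2 - x_3 + 1 to the basis.

S(h_1,k_3): lcm = x_1x_2x_3. S = x_1x_3^2 - 2x_2^2 + x_1x_3 - x_2x_3 - 2x_3^2 - 2x_2.
  reduce S modulo (h_1, h_2, k_3):
  remainder -2x_2^2 + 2x_2x_3 + x_2 - 2 ≠ 0; add k_4 = -2x_2^2 + 2x_2x_3 + x_2 - 2 to the basis.

The other S-polynomials (S(h_2,k_3), S(h_1,k_4), S(h_2,k_4), S(k_3,k_4)) all reduce to 0 modulo the current basis, so we have a Gröbner basis.
Inter-reduce: drop elements whose leading term is divisible by another's, tail-reduce, and make monic.
Reduced Gröbner basis: {x_1x_2 + x_1 - 2, x_2^2 - x_2x_3 + 2x_2 + 1, x_1x_3 + 2x_2 - 2x_3 + 2}.

Same reduced basis, so the two generating sets span the same ideal.
The same test decides containment: I ⊆ J iff every generator of I reduces to 0 modulo a Gröbner basis of J.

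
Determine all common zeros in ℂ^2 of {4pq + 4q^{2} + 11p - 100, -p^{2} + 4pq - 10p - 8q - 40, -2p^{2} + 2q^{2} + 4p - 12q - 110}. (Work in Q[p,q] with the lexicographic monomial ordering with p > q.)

{(0, -5)}

Compute a lex Gröbner basis by Buchberger's algorithm.
f_1 = 4pq + 11p + 4q^{2} - 100, LT = pq.
f_2 = -p^{2} + 4pq - 10p - 8q - 40, LT = p^{2}.
f_3 = -2p^{2} + 4p + 2q^{2} - 12q - 110, LT = p^{2}.

S(f_1,f_2): lcm = p^{2}q. S = \tfrac{11}{4}p^{2} + 5pq^{2} - 10pq - 25p - 8q^{2} - 40q.
  reduce S modulo (f_1, f_2, f_3):
  remainder -\tfrac{279}{16}p - 5q^{3} + \tfrac{19}{4}q^{2} + 63q - \tfrac{1715}{4} ≠ 0; add h_4 = -\tfrac{279}{16}p - 5q^{3} + \tfrac{19}{4}q^{2} + 63q - \tfrac{1715}{4} to the basis.

S(f_1,f_3): lcm = p^{2}q. S = \tfrac{11}{4}p^{2} + pq^{2} + 2pq - 25p + q^{3} - 6q^{2} - 55q.
  reduce S modulo (f_1, f_2, f_3, h_4):
  remainder \tfrac{6455}{279}q^{3} - \tfrac{10666}{279}q^{2} - \tfrac{10649}{31}q + \tfrac{594320}{279} ≠ 0; add h_5 = \tfrac{6455}{279}q^{3} - \tfrac{10666}{279}q^{2} - \tfrac{10649}{31}q + \tfrac{594320}{279} to the basis.

S(f_2,f_3): lcm = p^{2}. S = -4pq + 12p + q^{2} + 2q - 15.
  reduce S modulo (f_1, f_2, f_3, h_4, h_5):
  remainder \tfrac{475}{1291}q^{2} - \tfrac{16554}{1291}q - \tfrac{94645}{1291} ≠ 0; add h_6 = \tfrac{475}{1291}q^{2} - \tfrac{16554}{1291}q - \tfrac{94645}{1291} to the basis.

S(f_1,h_4): lcm = pq. S = \tfrac{11}{4}p - \tfrac{80}{279}q^{4} + \tfrac{76}{279}q^{3} + \tfrac{143}{31}q^{2} - \tfrac{6860}{279}q - 25.
  reduce S modulo (f_1, f_2, f_3, h_4, h_5, h_6):
  remainder -\tfrac{13158632}{613225}q - \tfrac{13158632}{122645} ≠ 0; add h_7 = -\tfrac{13158632}{613225}q - \tfrac{13158632}{122645} to the basis.

The other S-polynomials (S(f_2,h_4), S(f_3,h_4), S(f_1,h_5), S(f_2,h_5), S(f_3,h_5), S(h_4,h_5), S(f_1,h_6), S(f_2,h_6), S(f_3,h_6), S(h_4,h_6), S(h_5,h_6), S(f_1,h_7), S(f_2,h_7), S(f_3,h_7), S(h_4,h_7), S(h_5,h_7), S(h_6,h_7)) all reduce to 0 modulo the current basis, so we have a Gröbner basis.
Inter-reduce: drop elements whose leading term is divisible by another's, tail-reduce, and make monic.
Reduced Gröbner basis: {p, q + 5}.

A lex Gröbner basis eliminates variables successively. Here q + 5 depends only on q, with roots {-5}; lifting each root through the earlier basis elements recovers the full solutions.
  q = -5: the earlier basis element becomes p = 0, giving p = 0 — point (0, -5).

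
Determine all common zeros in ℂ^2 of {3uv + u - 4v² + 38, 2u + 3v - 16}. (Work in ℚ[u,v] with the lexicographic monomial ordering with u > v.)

Compute a lex Gröbner basis by Buchberger's algorithm.
f_1 = 3uv + u - 4v² + 38, LT = uv.
f_2 = 2u + 3v - 16, LT = u.

S(f_1,f_2): lcm = uv. S = ⅓u - 17/6v² + 8v + 38/3.
  leading term u: subtract (⅙)·f_2 from ⅓u - 17/6v² + 8v + 38/3 → -17/6v² + 15/2v + 46/3
  leading term v²: no divisor's leading term divides it; move -17/6v² to the remainder.
  leading term v: no divisor's leading term divides it; move 15/2v to the remainder.
  leading term 1: no divisor's leading term divides it; move 46/3 to the remainder.
  remainder -17/6v² + 15/2v + 46/3 ≠ 0; add h_3 = -17/6v² + 15/2v + 46/3 to the basis.

The other S-polynomials (S(f_1,h_3), S(f_2,h_3)) all reduce to 0 modulo the current basis, so we have a Gröbner basis.
Inter-reduce: drop elements whose leading term is divisible by another's, tail-reduce, and make monic.
Reduced Gröbner basis: {u + 3/2v - 8, v² - 45/17v - 92/17}.

A lex Gröbner basis eliminates variables successively. Here v² - 45/17v - 92/17 depends only on v, with roots {-23/17, 4}; lifting each root through the earlier basis elements recovers the full solutions.
  v = -23/17: the earlier basis element becomes u - 341/34 = 0, giving u = 341/34 — point (341/34, -23/17).
  v = 4: the earlier basis element becomes u - 2 = 0, giving u = 2 — point (2, 4).
Each listed point satisfies every original equation (direct substitution).
Zero-dimensionality of the ideal guarantees finitely many solutions over ℂ.

{(341/34, -23/17), (2, 4)}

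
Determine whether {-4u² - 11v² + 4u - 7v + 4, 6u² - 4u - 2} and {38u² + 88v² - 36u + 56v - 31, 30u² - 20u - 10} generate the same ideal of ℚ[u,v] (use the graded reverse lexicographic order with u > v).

Equality of ideals is decidable: compute both reduced Gröbner bases (unique for the ordering) and check whether they agree.
Buchberger on the first generating set:
f_1 = -4u² - 11v² + 4u - 7v + 4, LT = u².
f_2 = 6u² - 4u - 2, LT = u².

S(f_1,f_2): lcm = u². S = 11/4v² - ⅓u + 7/4v - ⅔.
  leading term v²: no divisor's leading term divides it; move 11/4v² to the remainder.
  leading term u: no divisor's leading term divides it; move -⅓u to the remainder.
  leading term v: no divisor's leading term divides it; move 7/4v to the remainder.
  leading term 1: no divisor's leading term divides it; move -⅔ to the remainder.
  remainder 11/4v² - ⅓u + 7/4v - ⅔ ≠ 0; add g_3 = 11/4v² - ⅓u + 7/4v - ⅔ to the basis.

S(f_1,g_3): leading monomials are coprime, so the S-polynomial reduces to 0 (Buchberger's first criterion).
S(f_2,g_3): leading monomials are coprime, so the S-polynomial reduces to 0 (Buchberger's first criterion).
Every S-polynomial of the final basis reduces to 0, so we have a Gröbner basis.
Inter-reduce: drop elements whose leading term is divisible by another's, tail-reduce, and make monic.
Reduced Gröbner basis: {u² - ⅔u - ⅓, v² - 4/33u + 7/11v - 8/33}.

Buchberger on the second generating set:
h_1 = 38u² + 88v² - 36u + 56v - 31, LT = u².
h_2 = 30u² - 20u - 10, LT = u².

S(h_1,h_2): lcm = u². S = 44/19v² - 16/57u + 28/19v - 55/114.
  leading term v²: no divisor's leading term divides it; move 44/19v² to the remainder.
  leading term u: no divisor's leading term divides it; move -16/57u to the remainder.
  leading term v: no divisor's leading term divides it; move 28/19v to the remainder.
  leading term 1: no divisor's leading term divides it; move -55/114 to the remainder.
  remainder 44/19v² - 16/57u + 28/19v - 55/114 ≠ 0; add k_3 = 44/19v² - 16/57u + 28/19v - 55/114 to the basis.

S(h_1,k_3): leading monomials are coprime, so the S-polynomial reduces to 0 (Buchberger's first criterion).
S(h_2,k_3): leading monomials are coprime, so the S-polynomial reduces to 0 (Buchberger's first criterion).
Every S-polynomial of the final basis reduces to 0, so we have a Gröbner basis.
Inter-reduce: drop elements whose leading term is divisible by another's, tail-reduce, and make monic.
Reduced Gröbner basis: {u² - ⅔u - ⅓, v² - 4/33u + 7/11v - 5/24}.

The bases are distinct; the ideals are different.
The choice of monomial ordering does not affect the verdict — as long as both bases are computed under the same ordering, their equality decides ideal equality.

No, the ideals differ.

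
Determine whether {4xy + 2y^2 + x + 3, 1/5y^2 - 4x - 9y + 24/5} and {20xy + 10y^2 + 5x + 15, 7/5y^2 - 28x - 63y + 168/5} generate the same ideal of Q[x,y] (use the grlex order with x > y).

For a fixed monomial order, each ideal has a unique reduced Gröbner basis; comparing bases decides equality.
Buchberger on the first generating set:
f_1 = 4xy + 2y^2 + x + 3, LT = xy.
f_2 = 1/5y^2 - 4x - 9y + 24/5, LT = y^2.

S(f_1,f_2): lcm = xy^2. S = 1/2y^3 + 20x^2 + 181/4xy - 24x + 3/4y.
  leading term y^3: subtract (5/2y)·f_2 from 1/2y^3 + 20x^2 + 181/4xy - 24x + 3/4y → 20x^2 + 221/4xy + 45/2y^2 - 24x - 45/4y
  leading term x^2: no divisor's leading term divides it; move 20x^2 to the remainder.
  leading term xy: subtract (221/16)·f_1 from 221/4xy + 45/2y^2 - 24x - 45/4y → -41/8y^2 - 605/16x - 45/4y - 663/16
  leading term y^2: subtract (-205/8)·f_2 from -41/8y^2 - 605/16x - 45/4y - 663/16 → -2245/16x - 1935/8y + 1305/16
  leading term x: no divisor's leading term divides it; move -2245/16x to the remainder.
  leading term y: no divisor's leading term divides it; move -1935/8y to the remainder.
  leading term 1: no divisor's leading term divides it; move 1305/16 to the remainder.
  remainder 20x^2 - 2245/16x - 1935/8y + 1305/16 ≠ 0; add g_3 = 20x^2 - 2245/16x - 1935/8y + 1305/16 to the basis.

The other S-polynomials (S(f_1,g_3), S(f_2,g_3)) all reduce to 0 modulo the current basis, so we have a Gröbner basis.
Inter-reduce: drop elements whose leading term is divisible by another's, tail-reduce, and make monic.
Reduced Gröbner basis: {x^2 - 449/64x - 387/32y + 261/64, xy + 41/4x + 45/2y - 45/4, y^2 - 20x - 45y + 24}.

Buchberger on the second generating set:
h_1 = 20xy + 10y^2 + 5x + 15, LT = xy.
h_2 = 7/5y^2 - 28x - 63y + 168/5, LT = y^2.

S(h_1,h_2): lcm = xy^2. S = 1/2y^3 + 20x^2 + 181/4xy - 24x + 3/4y.
  leading term y^3: subtract (5/14y)·h_2 from 1/2y^3 + 20x^2 + 181/4xy - 24x + 3/4y → 20x^2 + 221/4xy + 45/2y^2 - 24x - 45/4y
  leading term x^2: no divisor's leading term divides it; move 20x^2 to the remainder.
  leading term xy: subtract (221/80)·h_1 from 221/4xy + 45/2y^2 - 24x - 45/4y → -41/8y^2 - 605/16x - 45/4y - 663/16
  leading term y^2: subtract (-205/56)·h_2 from -41/8y^2 - 605/16x - 45/4y - 663/16 → -2245/16x - 1935/8y + 1305/16
  leading term x: no divisor's leading term divides it; move -2245/16x to the remainder.
  leading term y: no divisor's leading term divides it; move -1935/8y to the remainder.
  leading term 1: no divisor's leading term divides it; move 1305/16 to the remainder.
  remainder 20x^2 - 2245/16x - 1935/8y + 1305/16 ≠ 0; add k_3 = 20x^2 - 2245/16x - 1935/8y + 1305/16 to the basis.

The other S-polynomials (S(h_1,k_3), S(h_2,k_3)) all reduce to 0 modulo the current basis, so we have a Gröbner basis.
Inter-reduce: drop elements whose leading term is divisible by another's, tail-reduce, and make monic.
Reduced Gröbner basis: {x^2 - 449/64x - 387/32y + 261/64, xy + 41/4x + 45/2y - 45/4, y^2 - 20x - 45y + 24}.

These coincide, so the ideals are equal.
The same test decides containment: I ⊆ J iff every generator of I reduces to 0 modulo a Gröbner basis of J.

Yes, the ideals are equal.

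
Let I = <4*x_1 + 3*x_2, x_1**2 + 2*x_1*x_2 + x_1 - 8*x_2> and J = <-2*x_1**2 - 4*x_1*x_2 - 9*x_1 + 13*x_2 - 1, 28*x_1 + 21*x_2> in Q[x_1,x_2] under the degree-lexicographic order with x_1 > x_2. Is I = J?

Since reduced Gröbner bases are canonical representatives of ideals under a given ordering, it suffices to compute and compare them.
Buchberger on the first generating set:
f_1 = 4*x_1 + 3*x_2, LT = x_1.
f_2 = x_1**2 + 2*x_1*x_2 + x_1 - 8*x_2, LT = x_1**2.

S(f_1,f_2): lcm = x_1**2. S = -5/4*x_1*x_2 - x_1 + 8*x_2.
  leading term x_1*x_2: subtract (-5/16*x_2)·f_1 from -5/4*x_1*x_2 - x_1 + 8*x_2 → 15/16*x_2**2 - x_1 + 8*x_2
  leading term x_2**2: no divisor's leading term divides it; move 15/16*x_2**2 to the remainder.
  leading term x_1: subtract (-1/4)·f_1 from -x_1 + 8*x_2 → 35/4*x_2
  leading term x_2: no divisor's leading term divides it; move 35/4*x_2 to the remainder.
  remainder 15/16*x_2**2 + 35/4*x_2 ≠ 0; add g_3 = 15/16*x_2**2 + 35/4*x_2 to the basis.

The other S-polynomials (S(f_1,g_3), S(f_2,g_3)) all reduce to 0 modulo the current basis, so we have a Gröbner basis.
Inter-reduce: drop elements whose leading term is divisible by another's, tail-reduce, and make monic.
Reduced Gröbner basis: {x_2**2 + 28/3*x_2, x_1 + 3/4*x_2}.

Buchberger on the second generating set:
h_1 = -2*x_1**2 - 4*x_1*x_2 - 9*x_1 + 13*x_2 - 1, LT = x_1**2.
h_2 = 28*x_1 + 21*x_2, LT = x_1.

S(h_1,h_2): lcm = x_1**2. S = 5/4*x_1*x_2 + 9/2*x_1 - 13/2*x_2 + 1/2.
  leading term x_1*x_2: subtract (5/112*x_2)·h_2 from 5/4*x_1*x_2 + 9/2*x_1 - 13/2*x_2 + 1/2 → -15/16*x_2**2 + 9/2*x_1 - 13/2*x_2 + 1/2
  leading term x_2**2: no divisor's leading term divides it; move -15/16*x_2**2 to the remainder.
  leading term x_1: subtract (9/56)·h_2 from 9/2*x_1 - 13/2*x_2 + 1/2 → -79/8*x_2 + 1/2
  leading term x_2: no divisor's leading term divides it; move -79/8*x_2 to the remainder.
  leading term 1: no divisor's leading term divides it; move 1/2 to the remainder.
  remainder -15/16*x_2**2 - 79/8*x_2 + 1/2 ≠ 0; add k_3 = -15/16*x_2**2 - 79/8*x_2 + 1/2 to the basis.

The other S-polynomials (S(h_1,k_3), S(h_2,k_3)) all reduce to 0 modulo the current basis, so we have a Gröbner basis.
Inter-reduce: drop elements whose leading term is divisible by another's, tail-reduce, and make monic.
Reduced Gröbner basis: {x_2**2 + 158/15*x_2 - 8/15, x_1 + 3/4*x_2}.

Since the reduced bases disagree, the two ideals are not the same.

No, the ideals differ.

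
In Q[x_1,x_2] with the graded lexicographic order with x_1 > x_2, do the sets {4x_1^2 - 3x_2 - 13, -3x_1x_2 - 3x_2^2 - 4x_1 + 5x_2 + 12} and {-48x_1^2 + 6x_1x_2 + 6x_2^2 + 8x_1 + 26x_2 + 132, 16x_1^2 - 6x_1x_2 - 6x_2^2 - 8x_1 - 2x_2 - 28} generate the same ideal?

For a fixed monomial order, each ideal has a unique reduced Gröbner basis; comparing bases decides equality.
Buchberger on the first generating set:
f_1 = 4x_1^2 - 3x_2 - 13, LT = x_1^2.
f_2 = -3x_1x_2 - 3x_2^2 - 4x_1 + 5x_2 + 12, LT = x_1x_2.

S(f_1,f_2): lcm = x_1^2x_2. S = -x_1x_2^2 - 4/3x_1^2 + 5/3x_1x_2 - 3/4x_2^2 + 4x_1 - 13/4x_2.
  reduce S modulo (f_1, f_2):
  remainder x_2^3 - 65/12x_2^2 - 13/4x_2 + 23/3 ≠ 0; add g_3 = x_2^3 - 65/12x_2^2 - 13/4x_2 + 23/3 to the basis.

The other S-polynomials (S(f_1,g_3), S(f_2,g_3)) all reduce to 0 modulo the current basis, so we have a Gröbner basis.
Inter-reduce: drop elements whose leading term is divisible by another's, tail-reduce, and make monic.
Reduced Gröbner basis: {x_2^3 - 65/12x_2^2 - 13/4x_2 + 23/3, x_1^2 - 3/4x_2 - 13/4, x_1x_2 + x_2^2 + 4/3x_1 - 5/3x_2 - 4}.

Buchberger on the second generating set:
h_1 = -48x_1^2 + 6x_1x_2 + 6x_2^2 + 8x_1 + 26x_2 + 132, LT = x_1^2.
h_2 = 16x_1^2 - 6x_1x_2 - 6x_2^2 - 8x_1 - 2x_2 - 28, LT = x_1^2.

S(h_1,h_2): lcm = x_1^2. S = 1/4x_1x_2 + 1/4x_2^2 + 1/3x_1 - 5/12x_2 - 1.
  reduce S modulo (h_1, h_2):
  remainder 1/4x_1x_2 + 1/4x_2^2 + 1/3x_1 - 5/12x_2 - 1 ≠ 0; add k_3 = 1/4x_1x_2 + 1/4x_2^2 + 1/3x_1 - 5/12x_2 - 1 to the basis.

S(h_1,k_3): lcm = x_1^2x_2. S = -9/8x_1x_2^2 - 1/8x_2^3 - 4/3x_1^2 + 3/2x_1x_2 - 13/24x_2^2 + 4x_1 - 11/4x_2.
  reduce S modulo (h_1, h_2, k_3):
  remainder x_2^3 - 65/12x_2^2 - 13/4x_2 + 23/3 ≠ 0; add k_4 = x_2^3 - 65/12x_2^2 - 13/4x_2 + 23/3 to the basis.

The other S-polynomials (S(h_2,k_3), S(h_1,k_4), S(h_2,k_4), S(k_3,k_4)) all reduce to 0 modulo the current basis, so we have a Gröbner basis.
Inter-reduce: drop elements whose leading term is divisible by another's, tail-reduce, and make monic.
Reduced Gröbner basis: {x_2^3 - 65/12x_2^2 - 13/4x_2 + 23/3, x_1^2 - 3/4x_2 - 13/4, x_1x_2 + x_2^2 + 4/3x_1 - 5/3x_2 - 4}.

Same reduced basis, so the two generating sets span the same ideal.

Yes, the ideals are equal.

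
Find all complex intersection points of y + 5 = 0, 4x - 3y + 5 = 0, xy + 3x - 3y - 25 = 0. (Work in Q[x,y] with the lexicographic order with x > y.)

Compute a lex Gröbner basis by Buchberger's algorithm.
f_1 = y + 5, LT = y.
f_2 = 4x - 3y + 5, LT = x.
f_3 = xy + 3x - 3y - 25, LT = xy.

The S-polynomials (S(f_1,f_2), S(f_1,f_3), S(f_2,f_3)) all reduce to 0 modulo the current basis, so we have a Gröbner basis.
Inter-reduce: drop elements whose leading term is divisible by another's, tail-reduce, and make monic.
Reduced Gröbner basis: {x + 5, y + 5}.

Since the basis is lex-ordered, y + 5 is univariate in y. Its roots are {-5}. Back-substituting each root into the other basis elements fixes the other coordinates.
  y = -5: the earlier basis element becomes x + 5 = 0, giving x = -5 — point (-5, -5).
Check: every point annihilates each of the original generators.

{(-5, -5)}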